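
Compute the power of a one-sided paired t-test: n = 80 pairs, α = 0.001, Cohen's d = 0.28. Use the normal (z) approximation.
Power ≈ 0.28

Power calculation (paired t-test, normal approximation):
z_β = d · √n - z_α
z_β = 0.28 · √80 - 3.090
z_β = 0.28 · 8.944 - 3.090
z_β = -0.586

Power = Φ(z_β) = Φ(-0.586) ≈ 0.279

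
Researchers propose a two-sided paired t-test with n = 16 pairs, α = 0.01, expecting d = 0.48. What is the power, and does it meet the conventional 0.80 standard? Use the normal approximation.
Power ≈ 0.26; the study is underpowered (power < 0.80)

Power calculation (paired t-test, normal approximation):
z_β = d · √n - z_{α/2}
z_β = 0.48 · √16 - 2.576
z_β = 0.48 · 4.000 - 2.576
z_β = -0.656

Power = Φ(z_β) = Φ(-0.656) ≈ 0.256

Effect size d = 0.48 is small by Cohen's convention (0.2/0.5/0.8).

Threshold: power ≥ 0.80 is conventionally adequate.
Power ≈ 0.26 → the study is underpowered (power < 0.80).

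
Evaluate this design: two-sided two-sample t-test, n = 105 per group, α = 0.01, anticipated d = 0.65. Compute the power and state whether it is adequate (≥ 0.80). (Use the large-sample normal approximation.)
Power ≈ 0.98; the study is adequately powered (power ≥ 0.80)

Power calculation (two-sample t-test, normal approximation):
z_β = d · √(n/2) - z_{α/2}
z_β = 0.65 · √(105/2) - 2.576
z_β = 0.65 · 7.246 - 2.576
z_β = 2.134

Power = Φ(z_β) = Φ(2.134) ≈ 0.984

Effect size d = 0.65 is medium by Cohen's convention (0.2/0.5/0.8).

Threshold: power ≥ 0.80 is conventionally adequate.
Power ≈ 0.98 → the study is adequately powered (power ≥ 0.80).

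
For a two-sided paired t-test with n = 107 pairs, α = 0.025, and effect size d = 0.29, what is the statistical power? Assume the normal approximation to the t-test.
Power ≈ 0.78

Power calculation (paired t-test, normal approximation):
z_β = d · √n - z_{α/2}
z_β = 0.29 · √107 - 2.241
z_β = 0.29 · 10.344 - 2.241
z_β = 0.758

Power = Φ(z_β) = Φ(0.758) ≈ 0.776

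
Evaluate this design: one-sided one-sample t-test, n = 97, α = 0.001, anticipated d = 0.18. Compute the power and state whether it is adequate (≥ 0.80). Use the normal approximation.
Power ≈ 0.09; the study is underpowered (power < 0.80)

Power calculation (one-sample t-test, normal approximation):
z_β = d · √n - z_α
z_β = 0.18 · √97 - 3.090
z_β = 0.18 · 9.849 - 3.090
z_β = -1.317

Power = Φ(z_β) = Φ(-1.317) ≈ 0.094

Effect size d = 0.18 is very small by Cohen's convention (0.2/0.5/0.8).

Threshold: power ≥ 0.80 is conventionally adequate.
Power ≈ 0.09 → the study is underpowered (power < 0.80).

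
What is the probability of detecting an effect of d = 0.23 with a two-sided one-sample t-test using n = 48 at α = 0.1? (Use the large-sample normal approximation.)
Power ≈ 0.48

Power calculation (one-sample t-test, normal approximation):
z_β = d · √n - z_{α/2}
z_β = 0.23 · √48 - 1.645
z_β = 0.23 · 6.928 - 1.645
z_β = -0.051

Power = Φ(z_β) = Φ(-0.051) ≈ 0.480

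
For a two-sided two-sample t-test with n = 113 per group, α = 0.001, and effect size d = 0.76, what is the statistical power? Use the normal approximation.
Power ≈ 0.99

Power calculation (two-sample t-test, normal approximation):
z_β = d · √(n/2) - z_{α/2}
z_β = 0.76 · √(113/2) - 3.291
z_β = 0.76 · 7.517 - 3.291
z_β = 2.422

Power = Φ(z_β) = Φ(2.422) ≈ 0.992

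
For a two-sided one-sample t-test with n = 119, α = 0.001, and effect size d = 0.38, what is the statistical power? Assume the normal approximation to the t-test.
Power ≈ 0.80

Power calculation (one-sample t-test, normal approximation):
z_β = d · √n - z_{α/2}
z_β = 0.38 · √119 - 3.291
z_β = 0.38 · 10.909 - 3.291
z_β = 0.855

Power = Φ(z_β) = Φ(0.855) ≈ 0.804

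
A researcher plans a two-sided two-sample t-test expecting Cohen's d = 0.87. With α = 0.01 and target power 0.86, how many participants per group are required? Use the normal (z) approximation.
n = 36 per group

Sample size formula (two-sample t-test, normal approximation):
n = 2 · ((z_{α/2} + z_β) / d)²

z_{α/2} = 2.576 (for α = 0.01, two-sided)
z_β = 1.080 (for power = 0.86)
d = 0.87

n = 2 · ((2.576 + 1.080) / 0.87)²
n = 2 · (4.202)²
n ≈ 35.31
Round up to the next whole number: n = 36 per group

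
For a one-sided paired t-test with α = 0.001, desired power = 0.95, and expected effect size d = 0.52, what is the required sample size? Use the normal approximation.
n = 83 pairs

Sample size formula (paired t-test, normal approximation):
n = ((z_α + z_β) / d)²

z_α = 3.090 (for α = 0.001, one-sided)
z_β = 1.645 (for power = 0.95)
d = 0.52

n = ((3.090 + 1.645) / 0.52)²
n = (9.106)²
n ≈ 82.92
Round up to the next whole number: n = 83 pairs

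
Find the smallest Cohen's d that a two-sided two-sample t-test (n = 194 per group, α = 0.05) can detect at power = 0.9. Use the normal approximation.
d ≈ 0.33

Minimum detectable effect (two-sample t-test, normal approximation):
d = (z_{α/2} + z_β) / √(n/2)
d = (1.960 + 1.282) / √(194/2)
d = 3.242 / 9.849
d ≈ 0.33

By Cohen's convention (0.2 small / 0.5 medium / 0.8 large): small effect.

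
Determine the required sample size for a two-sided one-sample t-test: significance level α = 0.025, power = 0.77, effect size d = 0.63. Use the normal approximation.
n = 23

Sample size formula (one-sample t-test, normal approximation):
n = ((z_{α/2} + z_β) / d)²

z_{α/2} = 2.241 (for α = 0.025, two-sided)
z_β = 0.739 (for power = 0.77)
d = 0.63

n = ((2.241 + 0.739) / 0.63)²
n = (4.730)²
n ≈ 22.37
Round up to the next whole number: n = 23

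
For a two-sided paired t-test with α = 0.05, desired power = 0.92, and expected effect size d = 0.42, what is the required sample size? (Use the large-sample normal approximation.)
n = 65 pairs

Sample size formula (paired t-test, normal approximation):
n = ((z_{α/2} + z_β) / d)²

z_{α/2} = 1.960 (for α = 0.05, two-sided)
z_β = 1.405 (for power = 0.92)
d = 0.42

n = ((1.960 + 1.405) / 0.42)²
n = (8.012)²
n ≈ 64.19
Round up to the next whole number: n = 65 pairs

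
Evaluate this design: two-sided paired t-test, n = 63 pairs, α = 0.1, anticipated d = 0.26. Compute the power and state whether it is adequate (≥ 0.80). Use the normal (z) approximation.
Power ≈ 0.66; the study is underpowered (power < 0.80)

Power calculation (paired t-test, normal approximation):
z_β = d · √n - z_{α/2}
z_β = 0.26 · √63 - 1.645
z_β = 0.26 · 7.937 - 1.645
z_β = 0.419

Power = Φ(z_β) = Φ(0.419) ≈ 0.662

Effect size d = 0.26 is small by Cohen's convention (0.2/0.5/0.8).

Threshold: power ≥ 0.80 is conventionally adequate.
Power ≈ 0.66 → the study is underpowered (power < 0.80).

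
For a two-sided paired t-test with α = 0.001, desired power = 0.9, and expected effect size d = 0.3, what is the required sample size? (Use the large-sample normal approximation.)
n = 233 pairs

Sample size formula (paired t-test, normal approximation):
n = ((z_{α/2} + z_β) / d)²

z_{α/2} = 3.291 (for α = 0.001, two-sided)
z_β = 1.282 (for power = 0.9)
d = 0.3

n = ((3.291 + 1.282) / 0.3)²
n = (15.243)²
n ≈ 232.35
Round up to the next whole number: n = 233 pairs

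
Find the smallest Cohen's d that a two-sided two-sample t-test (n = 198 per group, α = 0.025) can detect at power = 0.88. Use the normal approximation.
d ≈ 0.34

Minimum detectable effect (two-sample t-test, normal approximation):
d = (z_{α/2} + z_β) / √(n/2)
d = (2.241 + 1.175) / √(198/2)
d = 3.416 / 9.950
d ≈ 0.34

By Cohen's convention (0.2 small / 0.5 medium / 0.8 large): small effect.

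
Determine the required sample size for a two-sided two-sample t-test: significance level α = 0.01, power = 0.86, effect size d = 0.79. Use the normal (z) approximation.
n = 43 per group

Sample size formula (two-sample t-test, normal approximation):
n = 2 · ((z_{α/2} + z_β) / d)²

z_{α/2} = 2.576 (for α = 0.01, two-sided)
z_β = 1.080 (for power = 0.86)
d = 0.79

n = 2 · ((2.576 + 1.080) / 0.79)²
n = 2 · (4.628)²
n ≈ 42.84
Round up to the next whole number: n = 43 per group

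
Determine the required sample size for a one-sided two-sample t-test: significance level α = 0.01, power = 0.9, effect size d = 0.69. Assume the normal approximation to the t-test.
n = 55 per group

Sample size formula (two-sample t-test, normal approximation):
n = 2 · ((z_α + z_β) / d)²

z_α = 2.326 (for α = 0.01, one-sided)
z_β = 1.282 (for power = 0.9)
d = 0.69

n = 2 · ((2.326 + 1.282) / 0.69)²
n = 2 · (5.229)²
n ≈ 54.68
Round up to the next whole number: n = 55 per group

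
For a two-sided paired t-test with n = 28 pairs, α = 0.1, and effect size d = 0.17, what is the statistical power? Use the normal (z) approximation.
Power ≈ 0.23

Power calculation (paired t-test, normal approximation):
z_β = d · √n - z_{α/2}
z_β = 0.17 · √28 - 1.645
z_β = 0.17 · 5.292 - 1.645
z_β = -0.745

Power = Φ(z_β) = Φ(-0.745) ≈ 0.228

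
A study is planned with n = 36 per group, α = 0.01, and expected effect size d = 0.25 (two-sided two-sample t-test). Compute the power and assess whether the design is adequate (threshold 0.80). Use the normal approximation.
Power ≈ 0.06; the study is underpowered (power < 0.80)

Power calculation (two-sample t-test, normal approximation):
z_β = d · √(n/2) - z_{α/2}
z_β = 0.25 · √(36/2) - 2.576
z_β = 0.25 · 4.243 - 2.576
z_β = -1.515

Power = Φ(z_β) = Φ(-1.515) ≈ 0.065

Effect size d = 0.25 is small by Cohen's convention (0.2/0.5/0.8).

Threshold: power ≥ 0.80 is conventionally adequate.
Power ≈ 0.06 → the study is underpowered (power < 0.80).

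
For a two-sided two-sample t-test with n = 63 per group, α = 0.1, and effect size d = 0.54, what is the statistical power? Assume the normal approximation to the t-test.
Power ≈ 0.92

Power calculation (two-sample t-test, normal approximation):
z_β = d · √(n/2) - z_{α/2}
z_β = 0.54 · √(63/2) - 1.645
z_β = 0.54 · 5.612 - 1.645
z_β = 1.386

Power = Φ(z_β) = Φ(1.386) ≈ 0.917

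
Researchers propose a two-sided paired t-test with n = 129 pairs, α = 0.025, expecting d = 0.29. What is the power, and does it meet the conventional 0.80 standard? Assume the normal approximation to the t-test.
Power ≈ 0.85; the study is adequately powered (power ≥ 0.80)

Power calculation (paired t-test, normal approximation):
z_β = d · √n - z_{α/2}
z_β = 0.29 · √129 - 2.241
z_β = 0.29 · 11.358 - 2.241
z_β = 1.052

Power = Φ(z_β) = Φ(1.052) ≈ 0.854

Effect size d = 0.29 is small by Cohen's convention (0.2/0.5/0.8).

Threshold: power ≥ 0.80 is conventionally adequate.
Power ≈ 0.85 → the study is adequately powered (power ≥ 0.80).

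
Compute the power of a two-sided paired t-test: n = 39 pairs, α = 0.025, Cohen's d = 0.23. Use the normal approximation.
Power ≈ 0.21

Power calculation (paired t-test, normal approximation):
z_β = d · √n - z_{α/2}
z_β = 0.23 · √39 - 2.241
z_β = 0.23 · 6.245 - 2.241
z_β = -0.805

Power = Φ(z_β) = Φ(-0.805) ≈ 0.210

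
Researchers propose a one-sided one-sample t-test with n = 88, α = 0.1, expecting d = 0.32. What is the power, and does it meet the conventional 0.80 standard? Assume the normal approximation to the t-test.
Power ≈ 0.96; the study is adequately powered (power ≥ 0.80)

Power calculation (one-sample t-test, normal approximation):
z_β = d · √n - z_α
z_β = 0.32 · √88 - 1.282
z_β = 0.32 · 9.381 - 1.282
z_β = 1.720

Power = Φ(z_β) = Φ(1.720) ≈ 0.957

Effect size d = 0.32 is small by Cohen's convention (0.2/0.5/0.8).

Threshold: power ≥ 0.80 is conventionally adequate.
Power ≈ 0.96 → the study is adequately powered (power ≥ 0.80).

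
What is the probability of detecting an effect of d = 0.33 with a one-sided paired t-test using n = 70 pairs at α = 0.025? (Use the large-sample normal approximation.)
Power ≈ 0.79

Power calculation (paired t-test, normal approximation):
z_β = d · √n - z_α
z_β = 0.33 · √70 - 1.960
z_β = 0.33 · 8.367 - 1.960
z_β = 0.801

Power = Φ(z_β) = Φ(0.801) ≈ 0.788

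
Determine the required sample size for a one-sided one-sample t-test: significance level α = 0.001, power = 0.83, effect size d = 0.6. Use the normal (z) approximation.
n = 46

Sample size formula (one-sample t-test, normal approximation):
n = ((z_α + z_β) / d)²

z_α = 3.090 (for α = 0.001, one-sided)
z_β = 0.954 (for power = 0.83)
d = 0.6

n = ((3.090 + 0.954) / 0.6)²
n = (6.740)²
n ≈ 45.43
Round up to the next whole number: n = 46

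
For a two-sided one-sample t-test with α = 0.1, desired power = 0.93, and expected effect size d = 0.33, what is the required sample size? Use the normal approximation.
n = 90

Sample size formula (one-sample t-test, normal approximation):
n = ((z_{α/2} + z_β) / d)²

z_{α/2} = 1.645 (for α = 0.1, two-sided)
z_β = 1.476 (for power = 0.93)
d = 0.33

n = ((1.645 + 1.476) / 0.33)²
n = (9.458)²
n ≈ 89.45
Round up to the next whole number: n = 90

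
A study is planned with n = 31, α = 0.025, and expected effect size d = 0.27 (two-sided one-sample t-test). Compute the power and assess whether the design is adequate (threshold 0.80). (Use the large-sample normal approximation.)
Power ≈ 0.23; the study is underpowered (power < 0.80)

Power calculation (one-sample t-test, normal approximation):
z_β = d · √n - z_{α/2}
z_β = 0.27 · √31 - 2.241
z_β = 0.27 · 5.568 - 2.241
z_β = -0.738

Power = Φ(z_β) = Φ(-0.738) ≈ 0.230

Effect size d = 0.27 is small by Cohen's convention (0.2/0.5/0.8).

Threshold: power ≥ 0.80 is conventionally adequate.
Power ≈ 0.23 → the study is underpowered (power < 0.80).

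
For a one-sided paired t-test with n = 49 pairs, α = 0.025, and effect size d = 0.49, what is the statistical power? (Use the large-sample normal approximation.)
Power ≈ 0.93

Power calculation (paired t-test, normal approximation):
z_β = d · √n - z_α
z_β = 0.49 · √49 - 1.960
z_β = 0.49 · 7.000 - 1.960
z_β = 1.470

Power = Φ(z_β) = Φ(1.470) ≈ 0.929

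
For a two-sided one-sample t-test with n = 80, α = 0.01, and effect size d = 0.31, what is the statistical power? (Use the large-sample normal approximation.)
Power ≈ 0.58

Power calculation (one-sample t-test, normal approximation):
z_β = d · √n - z_{α/2}
z_β = 0.31 · √80 - 2.576
z_β = 0.31 · 8.944 - 2.576
z_β = 0.197

Power = Φ(z_β) = Φ(0.197) ≈ 0.578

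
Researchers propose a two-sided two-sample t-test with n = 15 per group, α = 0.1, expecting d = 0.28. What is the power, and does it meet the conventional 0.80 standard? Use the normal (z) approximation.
Power ≈ 0.19; the study is underpowered (power < 0.80)

Power calculation (two-sample t-test, normal approximation):
z_β = d · √(n/2) - z_{α/2}
z_β = 0.28 · √(15/2) - 1.645
z_β = 0.28 · 2.739 - 1.645
z_β = -0.878

Power = Φ(z_β) = Φ(-0.878) ≈ 0.190

Effect size d = 0.28 is small by Cohen's convention (0.2/0.5/0.8).

Threshold: power ≥ 0.80 is conventionally adequate.
Power ≈ 0.19 → the study is underpowered (power < 0.80).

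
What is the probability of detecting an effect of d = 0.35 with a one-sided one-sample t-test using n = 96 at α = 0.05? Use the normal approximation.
Power ≈ 0.96

Power calculation (one-sample t-test, normal approximation):
z_β = d · √n - z_α
z_β = 0.35 · √96 - 1.645
z_β = 0.35 · 9.798 - 1.645
z_β = 1.784

Power = Φ(z_β) = Φ(1.784) ≈ 0.963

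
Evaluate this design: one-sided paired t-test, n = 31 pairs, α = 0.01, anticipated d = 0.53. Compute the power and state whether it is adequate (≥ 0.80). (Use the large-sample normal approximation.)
Power ≈ 0.73; the study is underpowered (power < 0.80)

Power calculation (paired t-test, normal approximation):
z_β = d · √n - z_α
z_β = 0.53 · √31 - 2.326
z_β = 0.53 · 5.568 - 2.326
z_β = 0.625

Power = Φ(z_β) = Φ(0.625) ≈ 0.734

Effect size d = 0.53 is medium by Cohen's convention (0.2/0.5/0.8).

Threshold: power ≥ 0.80 is conventionally adequate.
Power ≈ 0.73 → the study is underpowered (power < 0.80).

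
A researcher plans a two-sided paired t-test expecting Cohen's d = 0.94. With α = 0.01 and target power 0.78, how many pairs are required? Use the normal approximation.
n = 13 pairs

Sample size formula (paired t-test, normal approximation):
n = ((z_{α/2} + z_β) / d)²

z_{α/2} = 2.576 (for α = 0.01, two-sided)
z_β = 0.772 (for power = 0.78)
d = 0.94

n = ((2.576 + 0.772) / 0.94)²
n = (3.562)²
n ≈ 12.69
Round up to the next whole number: n = 13 pairs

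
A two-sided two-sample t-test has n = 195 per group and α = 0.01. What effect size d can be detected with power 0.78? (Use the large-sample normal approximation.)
d ≈ 0.34

Minimum detectable effect (two-sample t-test, normal approximation):
d = (z_{α/2} + z_β) / √(n/2)
d = (2.576 + 0.772) / √(195/2)
d = 3.348 / 9.874
d ≈ 0.34

By Cohen's convention (0.2 small / 0.5 medium / 0.8 large): small effect.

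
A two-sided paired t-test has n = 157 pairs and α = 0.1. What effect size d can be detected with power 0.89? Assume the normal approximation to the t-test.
d ≈ 0.23

Minimum detectable effect (paired t-test, normal approximation):
d = (z_{α/2} + z_β) / √n
d = (1.645 + 1.227) / √157
d = 2.871 / 12.530
d ≈ 0.23

By Cohen's convention (0.2 small / 0.5 medium / 0.8 large): small effect.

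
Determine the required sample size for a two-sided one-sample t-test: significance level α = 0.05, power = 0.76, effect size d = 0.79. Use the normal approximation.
n = 12

Sample size formula (one-sample t-test, normal approximation):
n = ((z_{α/2} + z_β) / d)²

z_{α/2} = 1.960 (for α = 0.05, two-sided)
z_β = 0.706 (for power = 0.76)
d = 0.79

n = ((1.960 + 0.706) / 0.79)²
n = (3.375)²
n ≈ 11.39
Round up to the next whole number: n = 12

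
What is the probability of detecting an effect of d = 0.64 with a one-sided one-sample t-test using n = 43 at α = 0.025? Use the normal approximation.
Power ≈ 0.99

Power calculation (one-sample t-test, normal approximation):
z_β = d · √n - z_α
z_β = 0.64 · √43 - 1.960
z_β = 0.64 · 6.557 - 1.960
z_β = 2.237

Power = Φ(z_β) = Φ(2.237) ≈ 0.987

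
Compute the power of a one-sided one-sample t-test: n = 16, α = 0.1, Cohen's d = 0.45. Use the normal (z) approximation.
Power ≈ 0.70

Power calculation (one-sample t-test, normal approximation):
z_β = d · √n - z_α
z_β = 0.45 · √16 - 1.282
z_β = 0.45 · 4.000 - 1.282
z_β = 0.518

Power = Φ(z_β) = Φ(0.518) ≈ 0.698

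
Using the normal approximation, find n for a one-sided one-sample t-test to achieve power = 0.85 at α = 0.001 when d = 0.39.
n = 112

Sample size formula (one-sample t-test, normal approximation):
n = ((z_α + z_β) / d)²

z_α = 3.090 (for α = 0.001, one-sided)
z_β = 1.036 (for power = 0.85)
d = 0.39

n = ((3.090 + 1.036) / 0.39)²
n = (10.579)²
n ≈ 111.92
Round up to the next whole number: n = 112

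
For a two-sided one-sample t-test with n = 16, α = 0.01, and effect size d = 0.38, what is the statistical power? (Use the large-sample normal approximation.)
Power ≈ 0.15

Power calculation (one-sample t-test, normal approximation):
z_β = d · √n - z_{α/2}
z_β = 0.38 · √16 - 2.576
z_β = 0.38 · 4.000 - 2.576
z_β = -1.056

Power = Φ(z_β) = Φ(-1.056) ≈ 0.146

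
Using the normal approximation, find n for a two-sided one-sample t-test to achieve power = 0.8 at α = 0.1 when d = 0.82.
n = 10

Sample size formula (one-sample t-test, normal approximation):
n = ((z_{α/2} + z_β) / d)²

z_{α/2} = 1.645 (for α = 0.1, two-sided)
z_β = 0.842 (for power = 0.8)
d = 0.82

n = ((1.645 + 0.842) / 0.82)²
n = (3.033)²
n ≈ 9.20
Round up to the next whole number: n = 10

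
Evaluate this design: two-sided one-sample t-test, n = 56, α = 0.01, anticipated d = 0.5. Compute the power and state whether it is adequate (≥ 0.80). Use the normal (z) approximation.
Power ≈ 0.88; the study is adequately powered (power ≥ 0.80)

Power calculation (one-sample t-test, normal approximation):
z_β = d · √n - z_{α/2}
z_β = 0.5 · √56 - 2.576
z_β = 0.5 · 7.483 - 2.576
z_β = 1.166

Power = Φ(z_β) = Φ(1.166) ≈ 0.878

Effect size d = 0.5 is medium by Cohen's convention (0.2/0.5/0.8).

Threshold: power ≥ 0.80 is conventionally adequate.
Power ≈ 0.88 → the study is adequately powered (power ≥ 0.80).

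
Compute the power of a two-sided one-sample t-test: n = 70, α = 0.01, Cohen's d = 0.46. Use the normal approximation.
Power ≈ 0.90

Power calculation (one-sample t-test, normal approximation):
z_β = d · √n - z_{α/2}
z_β = 0.46 · √70 - 2.576
z_β = 0.46 · 8.367 - 2.576
z_β = 1.273

Power = Φ(z_β) = Φ(1.273) ≈ 0.898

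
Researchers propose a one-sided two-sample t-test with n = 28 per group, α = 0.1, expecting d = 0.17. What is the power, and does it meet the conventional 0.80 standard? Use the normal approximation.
Power ≈ 0.26; the study is underpowered (power < 0.80)

Power calculation (two-sample t-test, normal approximation):
z_β = d · √(n/2) - z_α
z_β = 0.17 · √(28/2) - 1.282
z_β = 0.17 · 3.742 - 1.282
z_β = -0.645

Power = Φ(z_β) = Φ(-0.645) ≈ 0.259

Effect size d = 0.17 is very small by Cohen's convention (0.2/0.5/0.8).

Threshold: power ≥ 0.80 is conventionally adequate.
Power ≈ 0.26 → the study is underpowered (power < 0.80).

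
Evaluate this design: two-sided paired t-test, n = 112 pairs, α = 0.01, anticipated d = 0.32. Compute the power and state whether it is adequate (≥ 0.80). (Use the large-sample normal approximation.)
Power ≈ 0.79; the study is underpowered (power < 0.80)

Power calculation (paired t-test, normal approximation):
z_β = d · √n - z_{α/2}
z_β = 0.32 · √112 - 2.576
z_β = 0.32 · 10.583 - 2.576
z_β = 0.811

Power = Φ(z_β) = Φ(0.811) ≈ 0.791

Effect size d = 0.32 is small by Cohen's convention (0.2/0.5/0.8).

Threshold: power ≥ 0.80 is conventionally adequate.
Power ≈ 0.79 → the study is underpowered (power < 0.80).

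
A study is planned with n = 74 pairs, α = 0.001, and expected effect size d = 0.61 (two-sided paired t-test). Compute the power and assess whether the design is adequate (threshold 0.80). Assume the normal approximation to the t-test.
Power ≈ 0.97; the study is adequately powered (power ≥ 0.80)

Power calculation (paired t-test, normal approximation):
z_β = d · √n - z_{α/2}
z_β = 0.61 · √74 - 3.291
z_β = 0.61 · 8.602 - 3.291
z_β = 1.957

Power = Φ(z_β) = Φ(1.957) ≈ 0.975

Effect size d = 0.61 is medium by Cohen's convention (0.2/0.5/0.8).

Threshold: power ≥ 0.80 is conventionally adequate.
Power ≈ 0.97 → the study is adequately powered (power ≥ 0.80).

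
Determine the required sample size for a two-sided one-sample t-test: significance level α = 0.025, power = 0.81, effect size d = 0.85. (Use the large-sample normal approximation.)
n = 14

Sample size formula (one-sample t-test, normal approximation):
n = ((z_{α/2} + z_β) / d)²

z_{α/2} = 2.241 (for α = 0.025, two-sided)
z_β = 0.878 (for power = 0.81)
d = 0.85

n = ((2.241 + 0.878) / 0.85)²
n = (3.669)²
n ≈ 13.46
Round up to the next whole number: n = 14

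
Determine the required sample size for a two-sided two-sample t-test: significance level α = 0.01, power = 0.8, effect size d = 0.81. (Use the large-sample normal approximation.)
n = 36 per group

Sample size formula (two-sample t-test, normal approximation):
n = 2 · ((z_{α/2} + z_β) / d)²

z_{α/2} = 2.576 (for α = 0.01, two-sided)
z_β = 0.842 (for power = 0.8)
d = 0.81

n = 2 · ((2.576 + 0.842) / 0.81)²
n = 2 · (4.220)²
n ≈ 35.62
Round up to the next whole number: n = 36 per group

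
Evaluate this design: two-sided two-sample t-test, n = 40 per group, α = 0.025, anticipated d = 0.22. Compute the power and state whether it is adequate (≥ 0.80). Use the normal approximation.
Power ≈ 0.10; the study is underpowered (power < 0.80)

Power calculation (two-sample t-test, normal approximation):
z_β = d · √(n/2) - z_{α/2}
z_β = 0.22 · √(40/2) - 2.241
z_β = 0.22 · 4.472 - 2.241
z_β = -1.258

Power = Φ(z_β) = Φ(-1.258) ≈ 0.104

Effect size d = 0.22 is small by Cohen's convention (0.2/0.5/0.8).

Threshold: power ≥ 0.80 is conventionally adequate.
Power ≈ 0.10 → the study is underpowered (power < 0.80).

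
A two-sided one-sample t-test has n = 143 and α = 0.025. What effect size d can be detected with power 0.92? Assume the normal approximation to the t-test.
d ≈ 0.30

Minimum detectable effect (one-sample t-test, normal approximation):
d = (z_{α/2} + z_β) / √n
d = (2.241 + 1.405) / √143
d = 3.646 / 11.958
d ≈ 0.30

By Cohen's convention (0.2 small / 0.5 medium / 0.8 large): small effect.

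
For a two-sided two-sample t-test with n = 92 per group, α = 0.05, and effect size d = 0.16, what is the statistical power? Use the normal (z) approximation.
Power ≈ 0.19

Power calculation (two-sample t-test, normal approximation):
z_β = d · √(n/2) - z_{α/2}
z_β = 0.16 · √(92/2) - 1.960
z_β = 0.16 · 6.782 - 1.960
z_β = -0.875

Power = Φ(z_β) = Φ(-0.875) ≈ 0.191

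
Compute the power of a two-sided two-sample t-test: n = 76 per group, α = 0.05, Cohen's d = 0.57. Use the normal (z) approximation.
Power ≈ 0.94

Power calculation (two-sample t-test, normal approximation):
z_β = d · √(n/2) - z_{α/2}
z_β = 0.57 · √(76/2) - 1.960
z_β = 0.57 · 6.164 - 1.960
z_β = 1.554

Power = Φ(z_β) = Φ(1.554) ≈ 0.940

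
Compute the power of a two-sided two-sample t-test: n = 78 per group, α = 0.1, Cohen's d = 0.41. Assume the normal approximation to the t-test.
Power ≈ 0.82

Power calculation (two-sample t-test, normal approximation):
z_β = d · √(n/2) - z_{α/2}
z_β = 0.41 · √(78/2) - 1.645
z_β = 0.41 · 6.245 - 1.645
z_β = 0.916

Power = Φ(z_β) = Φ(0.916) ≈ 0.820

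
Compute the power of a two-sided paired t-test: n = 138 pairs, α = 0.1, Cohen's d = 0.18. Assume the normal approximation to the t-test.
Power ≈ 0.68

Power calculation (paired t-test, normal approximation):
z_β = d · √n - z_{α/2}
z_β = 0.18 · √138 - 1.645
z_β = 0.18 · 11.747 - 1.645
z_β = 0.470

Power = Φ(z_β) = Φ(0.470) ≈ 0.681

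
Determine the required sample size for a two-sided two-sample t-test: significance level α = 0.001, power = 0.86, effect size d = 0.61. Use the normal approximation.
n = 103 per group

Sample size formula (two-sample t-test, normal approximation):
n = 2 · ((z_{α/2} + z_β) / d)²

z_{α/2} = 3.291 (for α = 0.001, two-sided)
z_β = 1.080 (for power = 0.86)
d = 0.61

n = 2 · ((3.291 + 1.080) / 0.61)²
n = 2 · (7.166)²
n ≈ 102.70
Round up to the next whole number: n = 103 per group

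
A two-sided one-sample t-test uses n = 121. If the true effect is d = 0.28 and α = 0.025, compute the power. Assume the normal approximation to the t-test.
Power ≈ 0.80

Power calculation (one-sample t-test, normal approximation):
z_β = d · √n - z_{α/2}
z_β = 0.28 · √121 - 2.241
z_β = 0.28 · 11.000 - 2.241
z_β = 0.839

Power = Φ(z_β) = Φ(0.839) ≈ 0.799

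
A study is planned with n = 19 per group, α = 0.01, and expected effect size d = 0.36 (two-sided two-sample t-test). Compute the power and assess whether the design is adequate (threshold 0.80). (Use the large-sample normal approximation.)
Power ≈ 0.07; the study is underpowered (power < 0.80)

Power calculation (two-sample t-test, normal approximation):
z_β = d · √(n/2) - z_{α/2}
z_β = 0.36 · √(19/2) - 2.576
z_β = 0.36 · 3.082 - 2.576
z_β = -1.466

Power = Φ(z_β) = Φ(-1.466) ≈ 0.071

Effect size d = 0.36 is small by Cohen's convention (0.2/0.5/0.8).

Threshold: power ≥ 0.80 is conventionally adequate.
Power ≈ 0.07 → the study is underpowered (power < 0.80).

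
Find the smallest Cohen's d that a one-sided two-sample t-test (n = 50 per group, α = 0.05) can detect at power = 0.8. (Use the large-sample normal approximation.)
d ≈ 0.50

Minimum detectable effect (two-sample t-test, normal approximation):
d = (z_α + z_β) / √(n/2)
d = (1.645 + 0.842) / √(50/2)
d = 2.486 / 5.000
d ≈ 0.50

By Cohen's convention (0.2 small / 0.5 medium / 0.8 large): medium effect.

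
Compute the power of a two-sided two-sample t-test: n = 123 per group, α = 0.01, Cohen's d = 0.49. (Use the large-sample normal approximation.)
Power ≈ 0.90

Power calculation (two-sample t-test, normal approximation):
z_β = d · √(n/2) - z_{α/2}
z_β = 0.49 · √(123/2) - 2.576
z_β = 0.49 · 7.842 - 2.576
z_β = 1.267

Power = Φ(z_β) = Φ(1.267) ≈ 0.897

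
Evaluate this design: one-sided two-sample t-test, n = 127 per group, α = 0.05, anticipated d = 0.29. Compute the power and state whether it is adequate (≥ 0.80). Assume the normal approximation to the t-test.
Power ≈ 0.75; the study is underpowered (power < 0.80)

Power calculation (two-sample t-test, normal approximation):
z_β = d · √(n/2) - z_α
z_β = 0.29 · √(127/2) - 1.645
z_β = 0.29 · 7.969 - 1.645
z_β = 0.666

Power = Φ(z_β) = Φ(0.666) ≈ 0.747

Effect size d = 0.29 is small by Cohen's convention (0.2/0.5/0.8).

Threshold: power ≥ 0.80 is conventionally adequate.
Power ≈ 0.75 → the study is underpowered (power < 0.80).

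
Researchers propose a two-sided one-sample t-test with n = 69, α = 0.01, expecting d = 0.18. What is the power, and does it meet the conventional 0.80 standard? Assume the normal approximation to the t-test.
Power ≈ 0.14; the study is underpowered (power < 0.80)

Power calculation (one-sample t-test, normal approximation):
z_β = d · √n - z_{α/2}
z_β = 0.18 · √69 - 2.576
z_β = 0.18 · 8.307 - 2.576
z_β = -1.081

Power = Φ(z_β) = Φ(-1.081) ≈ 0.140

Effect size d = 0.18 is very small by Cohen's convention (0.2/0.5/0.8).

Threshold: power ≥ 0.80 is conventionally adequate.
Power ≈ 0.14 → the study is underpowered (power < 0.80).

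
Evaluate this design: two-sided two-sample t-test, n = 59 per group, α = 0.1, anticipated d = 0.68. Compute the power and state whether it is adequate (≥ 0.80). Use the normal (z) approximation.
Power ≈ 0.98; the study is adequately powered (power ≥ 0.80)

Power calculation (two-sample t-test, normal approximation):
z_β = d · √(n/2) - z_{α/2}
z_β = 0.68 · √(59/2) - 1.645
z_β = 0.68 · 5.431 - 1.645
z_β = 2.048

Power = Φ(z_β) = Φ(2.048) ≈ 0.980

Effect size d = 0.68 is medium by Cohen's convention (0.2/0.5/0.8).

Threshold: power ≥ 0.80 is conventionally adequate.
Power ≈ 0.98 → the study is adequately powered (power ≥ 0.80).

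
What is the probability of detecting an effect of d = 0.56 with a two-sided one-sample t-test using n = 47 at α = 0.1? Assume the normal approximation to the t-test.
Power ≈ 0.99

Power calculation (one-sample t-test, normal approximation):
z_β = d · √n - z_{α/2}
z_β = 0.56 · √47 - 1.645
z_β = 0.56 · 6.856 - 1.645
z_β = 2.194

Power = Φ(z_β) = Φ(2.194) ≈ 0.986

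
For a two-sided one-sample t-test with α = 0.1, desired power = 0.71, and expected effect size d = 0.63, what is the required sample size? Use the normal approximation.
n = 13

Sample size formula (one-sample t-test, normal approximation):
n = ((z_{α/2} + z_β) / d)²

z_{α/2} = 1.645 (for α = 0.1, two-sided)
z_β = 0.553 (for power = 0.71)
d = 0.63

n = ((1.645 + 0.553) / 0.63)²
n = (3.489)²
n ≈ 12.17
Round up to the next whole number: n = 13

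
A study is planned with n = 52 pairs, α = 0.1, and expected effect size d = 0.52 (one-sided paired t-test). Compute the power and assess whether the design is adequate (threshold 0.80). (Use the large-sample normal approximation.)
Power ≈ 0.99; the study is adequately powered (power ≥ 0.80)

Power calculation (paired t-test, normal approximation):
z_β = d · √n - z_α
z_β = 0.52 · √52 - 1.282
z_β = 0.52 · 7.211 - 1.282
z_β = 2.468

Power = Φ(z_β) = Φ(2.468) ≈ 0.993

Effect size d = 0.52 is medium by Cohen's convention (0.2/0.5/0.8).

Threshold: power ≥ 0.80 is conventionally adequate.
Power ≈ 0.99 → the study is adequately powered (power ≥ 0.80).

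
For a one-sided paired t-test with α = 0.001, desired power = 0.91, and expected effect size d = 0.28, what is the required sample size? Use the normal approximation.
n = 251 pairs

Sample size formula (paired t-test, normal approximation):
n = ((z_α + z_β) / d)²

z_α = 3.090 (for α = 0.001, one-sided)
z_β = 1.341 (for power = 0.91)
d = 0.28

n = ((3.090 + 1.341) / 0.28)²
n = (15.825)²
n ≈ 250.43
Round up to the next whole number: n = 251 pairs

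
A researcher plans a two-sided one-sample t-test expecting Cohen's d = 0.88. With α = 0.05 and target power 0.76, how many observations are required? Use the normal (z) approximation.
n = 10

Sample size formula (one-sample t-test, normal approximation):
n = ((z_{α/2} + z_β) / d)²

z_{α/2} = 1.960 (for α = 0.05, two-sided)
z_β = 0.706 (for power = 0.76)
d = 0.88

n = ((1.960 + 0.706) / 0.88)²
n = (3.030)²
n ≈ 9.18
Round up to the next whole number: n = 10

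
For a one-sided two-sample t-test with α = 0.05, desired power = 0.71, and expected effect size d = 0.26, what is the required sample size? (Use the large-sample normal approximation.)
n = 143 per group

Sample size formula (two-sample t-test, normal approximation):
n = 2 · ((z_α + z_β) / d)²

z_α = 1.645 (for α = 0.05, one-sided)
z_β = 0.553 (for power = 0.71)
d = 0.26

n = 2 · ((1.645 + 0.553) / 0.26)²
n = 2 · (8.454)²
n ≈ 142.94
Round up to the next whole number: n = 143 per group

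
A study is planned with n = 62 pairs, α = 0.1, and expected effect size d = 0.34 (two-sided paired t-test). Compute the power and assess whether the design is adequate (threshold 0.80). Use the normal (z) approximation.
Power ≈ 0.85; the study is adequately powered (power ≥ 0.80)

Power calculation (paired t-test, normal approximation):
z_β = d · √n - z_{α/2}
z_β = 0.34 · √62 - 1.645
z_β = 0.34 · 7.874 - 1.645
z_β = 1.032

Power = Φ(z_β) = Φ(1.032) ≈ 0.849

Effect size d = 0.34 is small by Cohen's convention (0.2/0.5/0.8).

Threshold: power ≥ 0.80 is conventionally adequate.
Power ≈ 0.85 → the study is adequately powered (power ≥ 0.80).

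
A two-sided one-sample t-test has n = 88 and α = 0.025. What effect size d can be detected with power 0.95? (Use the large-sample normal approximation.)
d ≈ 0.41

Minimum detectable effect (one-sample t-test, normal approximation):
d = (z_{α/2} + z_β) / √n
d = (2.241 + 1.645) / √88
d = 3.886 / 9.381
d ≈ 0.41

By Cohen's convention (0.2 small / 0.5 medium / 0.8 large): small effect.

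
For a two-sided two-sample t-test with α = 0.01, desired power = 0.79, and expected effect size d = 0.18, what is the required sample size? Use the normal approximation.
n = 707 per group

Sample size formula (two-sample t-test, normal approximation):
n = 2 · ((z_{α/2} + z_β) / d)²

z_{α/2} = 2.576 (for α = 0.01, two-sided)
z_β = 0.806 (for power = 0.79)
d = 0.18

n = 2 · ((2.576 + 0.806) / 0.18)²
n = 2 · (18.789)²
n ≈ 706.05
Round up to the next whole number: n = 707 per group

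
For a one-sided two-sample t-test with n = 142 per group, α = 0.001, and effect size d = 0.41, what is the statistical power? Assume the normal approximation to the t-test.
Power ≈ 0.64

Power calculation (two-sample t-test, normal approximation):
z_β = d · √(n/2) - z_α
z_β = 0.41 · √(142/2) - 3.090
z_β = 0.41 · 8.426 - 3.090
z_β = 0.364

Power = Φ(z_β) = Φ(0.364) ≈ 0.642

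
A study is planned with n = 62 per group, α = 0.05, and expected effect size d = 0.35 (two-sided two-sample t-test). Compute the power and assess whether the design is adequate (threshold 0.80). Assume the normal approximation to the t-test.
Power ≈ 0.50; the study is underpowered (power < 0.80)

Power calculation (two-sample t-test, normal approximation):
z_β = d · √(n/2) - z_{α/2}
z_β = 0.35 · √(62/2) - 1.960
z_β = 0.35 · 5.568 - 1.960
z_β = -0.011

Power = Φ(z_β) = Φ(-0.011) ≈ 0.496

Effect size d = 0.35 is small by Cohen's convention (0.2/0.5/0.8).

Threshold: power ≥ 0.80 is conventionally adequate.
Power ≈ 0.50 → the study is underpowered (power < 0.80).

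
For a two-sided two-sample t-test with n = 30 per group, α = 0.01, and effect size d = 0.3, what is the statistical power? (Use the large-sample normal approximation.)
Power ≈ 0.08

Power calculation (two-sample t-test, normal approximation):
z_β = d · √(n/2) - z_{α/2}
z_β = 0.3 · √(30/2) - 2.576
z_β = 0.3 · 3.873 - 2.576
z_β = -1.414

Power = Φ(z_β) = Φ(-1.414) ≈ 0.079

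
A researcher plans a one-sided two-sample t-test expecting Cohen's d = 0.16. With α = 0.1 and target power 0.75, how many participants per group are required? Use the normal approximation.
n = 299 per group

Sample size formula (two-sample t-test, normal approximation):
n = 2 · ((z_α + z_β) / d)²

z_α = 1.282 (for α = 0.1, one-sided)
z_β = 0.674 (for power = 0.75)
d = 0.16

n = 2 · ((1.282 + 0.674) / 0.16)²
n = 2 · (12.225)²
n ≈ 298.90
Round up to the next whole number: n = 299 per group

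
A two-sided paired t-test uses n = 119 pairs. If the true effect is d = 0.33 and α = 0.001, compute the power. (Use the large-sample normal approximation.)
Power ≈ 0.62

Power calculation (paired t-test, normal approximation):
z_β = d · √n - z_{α/2}
z_β = 0.33 · √119 - 3.291
z_β = 0.33 · 10.909 - 3.291
z_β = 0.309

Power = Φ(z_β) = Φ(0.309) ≈ 0.621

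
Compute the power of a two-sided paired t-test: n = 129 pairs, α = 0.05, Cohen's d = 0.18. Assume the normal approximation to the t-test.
Power ≈ 0.53

Power calculation (paired t-test, normal approximation):
z_β = d · √n - z_{α/2}
z_β = 0.18 · √129 - 1.960
z_β = 0.18 · 11.358 - 1.960
z_β = 0.084

Power = Φ(z_β) = Φ(0.084) ≈ 0.534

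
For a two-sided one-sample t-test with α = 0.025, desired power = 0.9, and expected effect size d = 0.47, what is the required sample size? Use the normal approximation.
n = 57

Sample size formula (one-sample t-test, normal approximation):
n = ((z_{α/2} + z_β) / d)²

z_{α/2} = 2.241 (for α = 0.025, two-sided)
z_β = 1.282 (for power = 0.9)
d = 0.47

n = ((2.241 + 1.282) / 0.47)²
n = (7.496)²
n ≈ 56.19
Round up to the next whole number: n = 57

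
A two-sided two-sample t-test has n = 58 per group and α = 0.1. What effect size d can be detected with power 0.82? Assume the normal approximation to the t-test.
d ≈ 0.48

Minimum detectable effect (two-sample t-test, normal approximation):
d = (z_{α/2} + z_β) / √(n/2)
d = (1.645 + 0.915) / √(58/2)
d = 2.560 / 5.385
d ≈ 0.48

By Cohen's convention (0.2 small / 0.5 medium / 0.8 large): small effect.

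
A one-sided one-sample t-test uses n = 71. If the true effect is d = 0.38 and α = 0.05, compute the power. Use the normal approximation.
Power ≈ 0.94

Power calculation (one-sample t-test, normal approximation):
z_β = d · √n - z_α
z_β = 0.38 · √71 - 1.645
z_β = 0.38 · 8.426 - 1.645
z_β = 1.557

Power = Φ(z_β) = Φ(1.557) ≈ 0.940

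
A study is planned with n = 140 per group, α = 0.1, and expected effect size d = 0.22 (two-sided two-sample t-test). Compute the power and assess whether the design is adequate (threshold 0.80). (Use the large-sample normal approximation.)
Power ≈ 0.58; the study is underpowered (power < 0.80)

Power calculation (two-sample t-test, normal approximation):
z_β = d · √(n/2) - z_{α/2}
z_β = 0.22 · √(140/2) - 1.645
z_β = 0.22 · 8.367 - 1.645
z_β = 0.196

Power = Φ(z_β) = Φ(0.196) ≈ 0.578

Effect size d = 0.22 is small by Cohen's convention (0.2/0.5/0.8).

Threshold: power ≥ 0.80 is conventionally adequate.
Power ≈ 0.58 → the study is underpowered (power < 0.80).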